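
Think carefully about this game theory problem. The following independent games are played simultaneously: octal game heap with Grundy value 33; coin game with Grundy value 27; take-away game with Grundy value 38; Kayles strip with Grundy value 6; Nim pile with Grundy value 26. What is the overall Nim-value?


By the Sprague-Grundy theorem, the Grundy value of a sum of games is the XOR of individual Grundy values.
octal game heap: Grundy value = 33. Running XOR: 0 XOR 33 = 33
coin game: Grundy value = 27. Running XOR: 33 XOR 27 = 58
take-away game: Grundy value = 38. Running XOR: 58 XOR 38 = 28
Kayles strip: Grundy value = 6. Running XOR: 28 XOR 6 = 26
Nim pile: Grundy value = 26. Running XOR: 26 XOR 26 = 0
The combined Grundy value is 0.

0


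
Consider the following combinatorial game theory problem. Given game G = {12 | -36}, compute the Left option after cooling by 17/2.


Original game: {12 | -36} (a switch {a | b} with a > b).
Cooling by t (for t below the temperature (a - b)/2 = 24) taxes each move by t: {a | b} cooled by t is {a - t | b + t}.
Cooling amount: t = 17/2
Cooled Left option: 12 - 17/2 = 7/2
Cooled Right option: -36 + 17/2 = -55/2
Cooled game: {7/2 | -55/2}
Left option = 7/2

7/2


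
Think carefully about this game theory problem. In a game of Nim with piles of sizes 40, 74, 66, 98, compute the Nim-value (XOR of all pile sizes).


We need the XOR (exclusive or) of all pile sizes.
After XOR-ing pile 1 (size 40): 0 XOR 40 = 40
After XOR-ing pile 2 (size 74): 40 XOR 74 = 98
After XOR-ing pile 3 (size 66): 98 XOR 66 = 32
After XOR-ing pile 4 (size 98): 32 XOR 98 = 66
The Nim-value of this position is 66.

66


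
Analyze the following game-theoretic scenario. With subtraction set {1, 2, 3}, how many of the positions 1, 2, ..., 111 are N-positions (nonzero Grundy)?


Subtraction set S = {1, 2, 3}, so G(n) = n mod 4.
G(n) = 0 when n is a multiple of 4.
Multiples of 4 in [1, 111]: 27
N-positions (nonzero Grundy) = 111 - 27 = 84

84


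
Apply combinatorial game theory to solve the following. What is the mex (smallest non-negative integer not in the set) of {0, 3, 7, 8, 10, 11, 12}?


Set = {0, 3, 7, 8, 10, 11, 12}
0 is in the set.
1 is NOT in the set. This is the mex.
mex = 1

1


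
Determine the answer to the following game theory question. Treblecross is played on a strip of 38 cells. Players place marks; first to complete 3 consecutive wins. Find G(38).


Treblecross: place X on empty cells; 3-in-a-row wins.
Playing within two cells of an existing X lets the opponent win at once, so sensible play treats the cells i-2..i+2 around each X as dead. The player left with no safe cell loses, so this is a normal-play take-away game on strips of safe cells.
Placing X at cell i (0-indexed) of a strip of k safe cells leaves independent strips of sizes max(0, i-2) and max(0, k-i-3). Hence G(k) = mex{ G(max(0,i-2)) XOR G(max(0,k-i-3)) : 0 <= i < k }, with G(0) = 0.
G(1): splits (0,0):0^0=0 -> mex({0}) = 1
G(2): splits (0,0):0^0=0 -> mex({0}) = 1
G(3): splits (0,0):0^0=0 -> mex({0}) = 1
G(4): splits (0,1):0^1=1 (0,0):0^0=0 -> mex({0, 1}) = 2
G(5): splits (0,2):0^1=1 (0,1):0^1=1 (0,0):0^0=0 -> mex({0, 1}) = 2
G(6) = mex({1}) = 0
G(7) = mex({0, 1, 2}) = 3
G(8) = mex({0, 1, 2}) = 3
G(9) = mex({0, 2}) = 1
G(10) = mex({0, 2, 3}) = 1
G(11) = mex({0, 3}) = 1
G(12) = mex({1, 3}) = 0
G(13) = mex({0, 1, 2, 3}) = 4
G(14) = mex({0, 1, 2}) = 3
G(15) = mex({0, 1, 2}) = 3
G(16) = mex({0, 1, 2, 4}) = 3
G(17) = mex({0, 1, 3, 4}) = 2
G(18) = mex({0, 1, 3, 4}) = 2
G(19) = mex({0, 1, 3, 5}) = 2
G(20) = mex({0, 1, 2, 3, 5}) = 4
G(21) = mex({0, 1, 2, 3, 5}) = 4
G(22) = mex({1, 2, 6}) = 0
G(23) = mex({0, 1, 2, 3, 4, 6}) = 5
G(24) = mex({0, 1, 2, 3, 4}) = 5
G(25) = mex({0, 1, 3, 4, 7}) = 2
G(26) = mex({0, 1, 3, 4, 5, 7}) = 2
G(27) = mex({0, 1, 3, 5}) = 2
G(28) = mex({0, 1, 2, 5}) = 3
G(29) = mex({0, 1, 2, 4, 5, 6}) = 3
G(30) = mex({1, 2, 4, 6}) = 0
G(31) = mex({0, 1, 2, 3, 4, 6}) = 5
G(32) = mex({1, 2, 3, 4, 7}) = 0
G(33) = mex({0, 3, 7}) = 1
G(34) = mex({0, 2, 3, 5, 7}) = 1
G(35) = mex({0, 2, 3, 5, 6}) = 1
G(36) = mex({0, 1, 2, 5, 6}) = 3
G(37) = mex({0, 1, 2, 4, 5, 6}) = 3
G(38) = mex({0, 1, 2, 4}) = 3
Therefore G(38) = 3.

3


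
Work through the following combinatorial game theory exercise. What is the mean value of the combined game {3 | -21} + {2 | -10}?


G1 = {3 | -21}, G2 = {2 | -10}
Each is a switch {a | b} with numbers a > b; its mean value is (a + b)/2, and mean value is additive over game sums: m(G1 + G2) = m(G1) + m(G2).
Mean of G1 = (3 + (-21))/2 = -18/2 = -9
Mean of G2 = (2 + (-10))/2 = -8/2 = -4
Mean of G1 + G2 = -9 + -4 = -13

-13


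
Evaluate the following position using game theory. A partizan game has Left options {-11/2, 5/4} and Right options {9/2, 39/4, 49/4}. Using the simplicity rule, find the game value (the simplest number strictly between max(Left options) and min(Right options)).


Left options: {-11/2, 5/4}, max = 5/4
Right options: {9/2, 39/4, 49/4}, min = 9/2
All options are numbers and max(Left) < min(Right), so by the simplicity theorem the value is the simplest (earliest-born) number strictly between 5/4 and 9/2.
Integers 2 through 4 all lie strictly between 5/4 and 9/2.
Among integers, the simplest (lowest birthday = smallest |n|; 0 is born on day 0, +-n on day n) is 2.
No non-integer in the interval can be simpler: if x is a non-integer in the interval, then floor(x) or ceil(x) also lies in the interval (the interval contains an integer), and both are proper prefixes of x's sign expansion, i.e. born earlier. So the game value is 2.
Game value = 2

2


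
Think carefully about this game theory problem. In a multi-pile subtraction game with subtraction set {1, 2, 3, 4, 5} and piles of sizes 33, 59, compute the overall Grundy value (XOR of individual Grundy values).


Subtraction set: {1, 2, 3, 4, 5}
For this subtraction set, G(n) = n mod 6 (period = max + 1 = 6).
Pile 1 (size 33): G(33) = 33 mod 6 = 3
Pile 2 (size 59): G(59) = 59 mod 6 = 5
Total Grundy value = XOR of all: 3 XOR 5 = 6

6


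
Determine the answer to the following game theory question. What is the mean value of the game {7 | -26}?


Game = {7 | -26}, a switch {a | b} with numbers a > b.
Its thermograph has left wall a - t and right wall b + t, which meet at t = (a - b)/2, where both equal (a + b)/2. So the mast (mean value) is at (a + b)/2.
Mean = (7 + (-26))/2 = -19/2 = -19/2

-19/2


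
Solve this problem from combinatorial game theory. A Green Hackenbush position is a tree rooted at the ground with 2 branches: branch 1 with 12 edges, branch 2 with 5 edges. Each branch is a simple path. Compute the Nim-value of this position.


The tree has 2 branches from the ground vertex.
In Green Hackenbush, the Nim-value of a simple path of length k is k.
Branch 1: length 12, Nim-value = 12
Branch 2: length 5, Nim-value = 5
Total Nim-value = XOR of all branch values:
0 XOR 12 = 12
12 XOR 5 = 9
Nim-value of the tree = 9

9


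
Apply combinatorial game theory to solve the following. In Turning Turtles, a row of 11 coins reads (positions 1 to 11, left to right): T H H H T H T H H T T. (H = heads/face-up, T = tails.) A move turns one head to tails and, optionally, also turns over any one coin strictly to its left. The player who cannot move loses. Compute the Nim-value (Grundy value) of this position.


Coins: T H H H T H T H H T T
Key fact: a single head at position k behaves exactly like a Nim heap of size k (turning it to T and optionally flipping a coin at j < k corresponds to moving the heap from k to j, or to 0), and heads combine as a disjunctive sum (two heads at the same place would cancel, matching j XOR j = 0). So the Nim-value is the XOR of the 1-indexed positions of the heads.
Face-up positions (1-indexed): [2, 3, 4, 6, 8, 9]
XOR 0 with 2: 0 XOR 2 = 2
XOR 2 with 3: 2 XOR 3 = 1
XOR 1 with 4: 1 XOR 4 = 5
XOR 5 with 6: 5 XOR 6 = 3
XOR 3 with 8: 3 XOR 8 = 11
XOR 11 with 9: 11 XOR 9 = 2
Nim-value = 2

2


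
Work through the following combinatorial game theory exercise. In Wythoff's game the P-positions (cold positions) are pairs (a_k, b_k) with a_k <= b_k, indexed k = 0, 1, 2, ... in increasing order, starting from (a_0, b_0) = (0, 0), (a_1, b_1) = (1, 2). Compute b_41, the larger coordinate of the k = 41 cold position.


By Wythoff's theorem, a_k = floor(k * phi) and b_k = floor(k * phi^2) = a_k + k, where phi = (1 + sqrt(5))/2 is the golden ratio.
phi = (1 + sqrt(5))/2 = 1.618034
phi^2 = phi + 1 = 2.618034
k = 41
k * phi^2 = 41 * 2.618034 = 107.339394
b_41 = floor(k * phi^2) = 107 (check: a_41 + k = 66 + 41 = 107)

107


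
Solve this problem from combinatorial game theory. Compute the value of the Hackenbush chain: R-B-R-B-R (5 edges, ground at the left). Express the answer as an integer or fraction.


Edges (from ground): R-B-R-B-R
By Berlekamp's sign-expansion rule, a Blue-Red Hackenbush stalk has the value of the surreal number whose sign sequence is the edge sequence with B -> + and R -> -.
Sign sequence: -+-+-
Trace the sign expansion in the surreal number tree, starting from 0:
Edge 1: R (sign -) -> bounds (-inf, 0), value = -1
Edge 2: B (sign +) -> bounds (-1, 0), value = -1/2
Edge 3: R (sign -) -> bounds (-1, -1/2), value = -3/4
Edge 4: B (sign +) -> bounds (-3/4, -1/2), value = -5/8
Edge 5: R (sign -) -> bounds (-3/4, -5/8), value = -11/16
Game value = -11/16

-11/16


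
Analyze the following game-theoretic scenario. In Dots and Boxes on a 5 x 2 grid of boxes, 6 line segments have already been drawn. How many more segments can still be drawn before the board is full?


Grid: 5 x 2 boxes, i.e. 6 rows and 3 columns of dots.
Horizontal edges: (rows + 1) * cols = 6 * 2 = 12
Vertical edges: rows * (cols + 1) = 5 * 3 = 15
Total edges: 12 + 15 = 27
Edges drawn: 6
Remaining: 27 - 6 = 21

21


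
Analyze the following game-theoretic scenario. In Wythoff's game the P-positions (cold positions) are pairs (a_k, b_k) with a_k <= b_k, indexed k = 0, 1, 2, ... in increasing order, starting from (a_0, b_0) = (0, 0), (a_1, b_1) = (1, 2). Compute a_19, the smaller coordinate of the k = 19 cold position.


By Wythoff's theorem, a_k = floor(k * phi) and b_k = floor(k * phi^2) = a_k + k, where phi = (1 + sqrt(5))/2 is the golden ratio.
phi = (1 + sqrt(5))/2 = 1.618034
k = 19
k * phi = 19 * 1.618034 = 30.742646
a_19 = floor(k * phi) = 30

30


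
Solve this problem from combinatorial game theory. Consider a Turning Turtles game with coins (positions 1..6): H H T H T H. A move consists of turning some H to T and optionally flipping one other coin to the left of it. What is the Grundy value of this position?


Coins: H H T H T H
Key fact: a single head at position k behaves exactly like a Nim heap of size k (turning it to T and optionally flipping a coin at j < k corresponds to moving the heap from k to j, or to 0), and heads combine as a disjunctive sum (two heads at the same place would cancel, matching j XOR j = 0). So the Nim-value is the XOR of the 1-indexed positions of the heads.
Face-up positions (1-indexed): [1, 2, 4, 6]
XOR 0 with 1: 0 XOR 1 = 1
XOR 1 with 2: 1 XOR 2 = 3
XOR 3 with 4: 3 XOR 4 = 7
XOR 7 with 6: 7 XOR 6 = 1
Nim-value = 1

1


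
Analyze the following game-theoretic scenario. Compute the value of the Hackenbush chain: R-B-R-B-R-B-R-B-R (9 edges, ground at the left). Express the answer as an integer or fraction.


Edges (from ground): R-B-R-B-R-B-R-B-R
By Berlekamp's sign-expansion rule, a Blue-Red Hackenbush stalk has the value of the surreal number whose sign sequence is the edge sequence with B -> + and R -> -.
Sign sequence: -+-+-+-+-
Trace the sign expansion in the surreal number tree, starting from 0:
Edge 1: R (sign -) -> bounds (-inf, 0), value = -1
Edge 2: B (sign +) -> bounds (-1, 0), value = -1/2
Edge 3: R (sign -) -> bounds (-1, -1/2), value = -3/4
Edge 4: B (sign +) -> bounds (-3/4, -1/2), value = -5/8
Edge 5: R (sign -) -> bounds (-3/4, -5/8), value = -11/16
Edge 6: B (sign +) -> bounds (-11/16, -5/8), value = -21/32
Edge 7: R (sign -) -> bounds (-11/16, -21/32), value = -43/64
Edge 8: B (sign +) -> bounds (-43/64, -21/32), value = -85/128
Edge 9: R (sign -) -> bounds (-43/64, -85/128), value = -171/256
Game value = -171/256

-171/256


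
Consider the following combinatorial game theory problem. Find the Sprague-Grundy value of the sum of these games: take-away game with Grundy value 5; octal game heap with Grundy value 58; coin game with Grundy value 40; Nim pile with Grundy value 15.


By the Sprague-Grundy theorem, the Grundy value of a sum of games is the XOR of individual Grundy values.
take-away game: Grundy value = 5. Running XOR: 0 XOR 5 = 5
octal game heap: Grundy value = 58. Running XOR: 5 XOR 58 = 63
coin game: Grundy value = 40. Running XOR: 63 XOR 40 = 23
Nim pile: Grundy value = 15. Running XOR: 23 XOR 15 = 24
The combined Grundy value is 24.

24


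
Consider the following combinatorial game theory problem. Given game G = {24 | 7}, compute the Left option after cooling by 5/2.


Original game: {24 | 7} (a switch {a | b} with a > b).
Cooling by t (for t below the temperature (a - b)/2 = 17/2) taxes each move by t: {a | b} cooled by t is {a - t | b + t}.
Cooling amount: t = 5/2
Cooled Left option: 24 - 5/2 = 43/2
Cooled Right option: 7 + 5/2 = 19/2
Cooled game: {43/2 | 19/2}
Left option = 43/2

43/2


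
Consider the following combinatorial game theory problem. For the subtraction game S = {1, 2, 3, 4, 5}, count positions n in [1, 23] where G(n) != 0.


Subtraction set S = {1, 2, 3, 4, 5}, so G(n) = n mod 6.
G(n) = 0 when n is a multiple of 6.
Multiples of 6 in [1, 23]: 3
N-positions (nonzero Grundy) = 23 - 3 = 20

20


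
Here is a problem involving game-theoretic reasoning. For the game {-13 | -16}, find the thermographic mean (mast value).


Game = {-13 | -16}, a switch {a | b} with numbers a > b.
Its thermograph has left wall a - t and right wall b + t, which meet at t = (a - b)/2, where both equal (a + b)/2. So the mast (mean value) is at (a + b)/2.
Mean = (-13 + (-16))/2 = -29/2 = -29/2

-29/2


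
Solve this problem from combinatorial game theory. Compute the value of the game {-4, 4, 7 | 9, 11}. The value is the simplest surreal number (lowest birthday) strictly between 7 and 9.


Left options: {-4, 4, 7}, max = 7
Right options: {9, 11}, min = 9
All options are numbers and max(Left) < min(Right), so by the simplicity theorem the value is the simplest (earliest-born) number strictly between 7 and 9.
The only integer strictly between 7 and 9 is 8.
No non-integer in the interval can be simpler: if x is a non-integer in the interval, then floor(x) or ceil(x) also lies in the interval (the interval contains an integer), and both are proper prefixes of x's sign expansion, i.e. born earlier. So the game value is 8.
Game value = 8

8


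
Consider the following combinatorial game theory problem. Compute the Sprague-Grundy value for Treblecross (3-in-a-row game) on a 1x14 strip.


Treblecross: place X on empty cells; 3-in-a-row wins.
Playing within two cells of an existing X lets the opponent win at once, so sensible play treats the cells i-2..i+2 around each X as dead. The player left with no safe cell loses, so this is a normal-play take-away game on strips of safe cells.
Placing X at cell i (0-indexed) of a strip of k safe cells leaves independent strips of sizes max(0, i-2) and max(0, k-i-3). Hence G(k) = mex{ G(max(0,i-2)) XOR G(max(0,k-i-3)) : 0 <= i < k }, with G(0) = 0.
G(1): splits (0,0):0^0=0 -> mex({0}) = 1
G(2): splits (0,0):0^0=0 -> mex({0}) = 1
G(3): splits (0,0):0^0=0 -> mex({0}) = 1
G(4): splits (0,1):0^1=1 (0,0):0^0=0 -> mex({0, 1}) = 2
G(5): splits (0,2):0^1=1 (0,1):0^1=1 (0,0):0^0=0 -> mex({0, 1}) = 2
G(6) = mex({1}) = 0
G(7) = mex({0, 1, 2}) = 3
G(8) = mex({0, 1, 2}) = 3
G(9) = mex({0, 2}) = 1
G(10) = mex({0, 2, 3}) = 1
G(11) = mex({0, 3}) = 1
G(12) = mex({1, 3}) = 0
G(13) = mex({0, 1, 2, 3}) = 4
G(14) = mex({0, 1, 2}) = 3
Therefore G(14) = 3.

3


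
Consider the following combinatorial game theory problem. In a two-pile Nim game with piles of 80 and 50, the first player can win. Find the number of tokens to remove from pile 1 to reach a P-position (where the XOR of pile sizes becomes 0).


Piles: 80 and 50
Current XOR: 80 XOR 50 = 98 (non-zero, so this is an N-position).
To make the XOR zero, we need to find a move that balances the piles.
For pile 1 (size 80): target = 80 XOR 98 = 50
We reduce pile 1 from 80 to 50.
Tokens removed: 80 - 50 = 30
Verification: 50 XOR 50 = 0

30


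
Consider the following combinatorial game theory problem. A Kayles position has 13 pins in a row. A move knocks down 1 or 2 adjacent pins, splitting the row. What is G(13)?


Kayles: a move removes 1 or 2 adjacent pins from a contiguous row.
Removing pins from a row of k leaves two independent rows (a, b) with a + b = k - 1 (one pin) or a + b = k - 2 (two pins); an end removal gives a = 0.
By Sprague-Grundy, G(k) = mex{ G(a) XOR G(b) } over all these splits. G(0) = 0.
G(1): splits (0,0):0^0=0 -> mex({0}) = 1
G(2): splits (0,1):0^1=1 (0,0):0^0=0 -> mex({0, 1}) = 2
G(3): splits (0,2):0^2=2 (1,1):1^1=0 (0,1):0^1=1 -> mex({0, 1, 2}) = 3
G(4): splits (0,3):0^3=3 (1,2):1^2=3 (0,2):0^2=2 (1,1):1^1=0 -> mex({0, 2, 3}) = 1
G(5): splits (0,4):0^1=1 (1,3):1^3=2 (2,2):2^2=0 (0,3):0^3=3 (1,2):1^2=3 -> mex({0, 1, 2, 3}) = 4
G(6) = mex({0, 1, 2, 4}) = 3
G(7) = mex({0, 1, 3, 4, 5}) = 2
G(8) = mex({0, 2, 3, 5, 6}) = 1
G(9) = mex({0, 1, 2, 3, 6, 7}) = 4
G(10) = mex({0, 1, 3, 4, 5, 7}) = 2
G(11) = mex({0, 1, 2, 3, 4, 5}) = 6
G(12) = mex({0, 1, 2, 3, 5, 6, 7}) = 4
G(13) = mex({0, 2, 3, 4, 6, 7}) = 1
Therefore G(13) = 1.

1


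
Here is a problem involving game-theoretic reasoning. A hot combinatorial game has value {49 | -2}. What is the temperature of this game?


The game is {49 | -2}, a switch {a | b} with numbers a > b.
Cooling {a | b} by t gives {a - t | b + t}, which stops being hot when a - t = b + t, i.e. at t = (a - b)/2. So the temperature of a switch is (a - b)/2.
Temperature = (Left option - Right option) / 2
= (49 - (-2)) / 2
= 51 / 2
= 51/2

51/2


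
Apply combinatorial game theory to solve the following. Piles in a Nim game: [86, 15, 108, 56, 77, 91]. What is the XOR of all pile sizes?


We need the XOR (exclusive or) of all pile sizes.
After XOR-ing pile 1 (size 86): 0 XOR 86 = 86
After XOR-ing pile 2 (size 15): 86 XOR 15 = 89
After XOR-ing pile 3 (size 108): 89 XOR 108 = 53
After XOR-ing pile 4 (size 56): 53 XOR 56 = 13
After XOR-ing pile 5 (size 77): 13 XOR 77 = 64
After XOR-ing pile 6 (size 91): 64 XOR 91 = 27
The Nim-value of this position is 27.

27


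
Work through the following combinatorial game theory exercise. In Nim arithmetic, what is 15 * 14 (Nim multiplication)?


Nim multiplication is bilinear over XOR: (u XOR v) * w = (u*w) XOR (v*w).
So we split each operand into its bit components and XOR the pairwise Nim products.
15 = 1 + 2 + 4 + 8 (as XOR of powers of 2).
14 = 2 + 4 + 8 (as XOR of powers of 2).
Using the standard Nim-product table on single bits:
  2*2 = 3,   2*4 = 8,   2*8 = 12,
  4*4 = 6,   4*8 = 11,  8*8 = 13,
and  1*x = x (identity), k*l = l*k (commutative).
Pairwise Nim products:
  1 * 2 = 2
  1 * 4 = 4
  1 * 8 = 8
  2 * 2 = 3
  2 * 4 = 8
  2 * 8 = 12
  4 * 2 = 8
  4 * 4 = 6
  4 * 8 = 11
  8 * 2 = 12
  8 * 4 = 11
  8 * 8 = 13
XOR them: 2 XOR 4 XOR 8 XOR 3 XOR 8 XOR 12 XOR 8 XOR 6 XOR 11 XOR 12 XOR 11 XOR 13 = 6.
Result: 15 * 14 = 6 (in Nim).

6


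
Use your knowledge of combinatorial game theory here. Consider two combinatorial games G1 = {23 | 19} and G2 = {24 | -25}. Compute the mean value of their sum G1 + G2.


G1 = {23 | 19}, G2 = {24 | -25}
Each is a switch {a | b} with numbers a > b; its mean value is (a + b)/2, and mean value is additive over game sums: m(G1 + G2) = m(G1) + m(G2).
Mean of G1 = (23 + (19))/2 = 42/2 = 21
Mean of G2 = (24 + (-25))/2 = -1/2 = -1/2
Mean of G1 + G2 = 21 + -1/2 = 41/2

41/2


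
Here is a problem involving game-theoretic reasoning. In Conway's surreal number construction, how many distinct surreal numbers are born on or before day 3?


Day 0: {|} = 0 is born. Count = 1.
Day n: the number of surreal numbers born by day n is 2^(n+1) - 1.
By day 0: 2^1 - 1 = 1
By day 1: 2^2 - 1 = 3
By day 2: 2^3 - 1 = 7
By day 3: 2^4 - 1 = 15
By day 3: 15 surreal numbers.

15


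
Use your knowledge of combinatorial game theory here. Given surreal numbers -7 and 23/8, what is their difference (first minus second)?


x = -7, y = 23/8
Converting to common denominator: 8
x = -56/8, y = 23/8
x - y = -7 - 23/8 = -79/8

-79/8


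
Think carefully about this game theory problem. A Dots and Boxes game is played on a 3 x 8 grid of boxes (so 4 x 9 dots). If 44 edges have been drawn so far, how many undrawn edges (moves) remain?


Grid: 3 x 8 boxes, i.e. 4 rows and 9 columns of dots.
Horizontal edges: (rows + 1) * cols = 4 * 8 = 32
Vertical edges: rows * (cols + 1) = 3 * 9 = 27
Total edges: 32 + 27 = 59
Edges drawn: 44
Remaining: 59 - 44 = 15

15


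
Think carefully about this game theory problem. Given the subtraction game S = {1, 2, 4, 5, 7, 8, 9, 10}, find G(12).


The subtraction set is S = {1, 2, 4, 5, 7, 8, 9, 10}.
G(k) = mex{ G(k - s) : s in S, s <= k }. We compute iteratively: G(0) = 0.
G(1) = mex({0}) = 1
G(2) = mex({0, 1}) = 2
G(3) = mex({1, 2}) = 0
G(4) = mex({0, 2}) = 1
G(5) = mex({0, 1}) = 2
G(6) = mex({1, 2}) = 0
G(7) = mex({0, 2}) = 1
G(8) = mex({0, 1}) = 2
G(9) = mex({0, 1, 2}) = 3
G(10) = mex({0, 1, 2, 3}) = 4
G(11) = mex({0, 1, 2, 3, 4}) = 5
G(12) = mex({0, 1, 2, 4, 5}) = 3
Therefore G(12) = 3.

3


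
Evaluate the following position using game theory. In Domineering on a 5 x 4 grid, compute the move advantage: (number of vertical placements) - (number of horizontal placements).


Board is 5 x 4 (rows x cols).
Left (vertical) placements: (rows-1) * cols = 4 * 4 = 16
Right (horizontal) placements: rows * (cols-1) = 5 * 3 = 15
Advantage = Left - Right = 16 - 15 = 1

1


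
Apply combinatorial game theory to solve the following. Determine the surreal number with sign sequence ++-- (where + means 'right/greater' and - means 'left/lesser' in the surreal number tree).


Sign expansion: ++--
Rule: track bounds (lo, hi), initially (-inf, +inf). On '+', the current value becomes lo and we move to the simplest number in (value, hi): value + 1 if hi = +inf, otherwise the midpoint (value + hi)/2. On '-', the current value becomes hi and we move to value - 1 if lo = -inf, otherwise the midpoint (lo + value)/2.
Start at 0.
Step 1: sign = +, move right. Bounds: (0, +inf). Value = 1
Step 2: sign = +, move right. Bounds: (1, +inf). Value = 2
Step 3: sign = -, move left. Bounds: (1, 2). Value = 3/2
Step 4: sign = -, move left. Bounds: (1, 3/2). Value = 5/4
The surreal number with sign expansion ++-- is 5/4.

5/4


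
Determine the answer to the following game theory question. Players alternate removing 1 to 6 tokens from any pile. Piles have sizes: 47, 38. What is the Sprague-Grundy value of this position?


Subtraction set: {1, 2, 3, 4, 5, 6}
For this subtraction set, G(n) = n mod 7 (period = max + 1 = 7).
Pile 1 (size 47): G(47) = 47 mod 7 = 5
Pile 2 (size 38): G(38) = 38 mod 7 = 3
Total Grundy value = XOR of all: 5 XOR 3 = 6

6


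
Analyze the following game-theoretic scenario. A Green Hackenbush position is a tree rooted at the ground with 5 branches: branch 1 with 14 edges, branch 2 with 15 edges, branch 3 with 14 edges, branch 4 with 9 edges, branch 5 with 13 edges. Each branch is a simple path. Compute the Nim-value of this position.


The tree has 5 branches from the ground vertex.
In Green Hackenbush, the Nim-value of a simple path of length k is k.
Branch 1: length 14, Nim-value = 14
Branch 2: length 15, Nim-value = 15
Branch 3: length 14, Nim-value = 14
Branch 4: length 9, Nim-value = 9
Branch 5: length 13, Nim-value = 13
Total Nim-value = XOR of all branch values:
0 XOR 14 = 14
14 XOR 15 = 1
1 XOR 14 = 15
15 XOR 9 = 6
6 XOR 13 = 11
Nim-value of the tree = 11

11


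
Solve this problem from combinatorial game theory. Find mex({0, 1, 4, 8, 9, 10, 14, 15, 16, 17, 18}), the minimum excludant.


Set = {0, 1, 4, 8, 9, 10, 14, 15, 16, 17, 18}
0 is in the set.
1 is in the set.
2 is NOT in the set. This is the mex.
mex = 2

2


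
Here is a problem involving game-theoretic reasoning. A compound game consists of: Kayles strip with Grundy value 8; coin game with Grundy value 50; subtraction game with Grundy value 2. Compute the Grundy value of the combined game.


By the Sprague-Grundy theorem, the Grundy value of a sum of games is the XOR of individual Grundy values.
Kayles strip: Grundy value = 8. Running XOR: 0 XOR 8 = 8
coin game: Grundy value = 50. Running XOR: 8 XOR 50 = 58
subtraction game: Grundy value = 2. Running XOR: 58 XOR 2 = 56
The combined Grundy value is 56.

56


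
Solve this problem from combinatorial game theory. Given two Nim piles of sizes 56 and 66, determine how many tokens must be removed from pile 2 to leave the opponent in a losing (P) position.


Piles: 56 and 66
Current XOR: 56 XOR 66 = 122 (non-zero, so this is an N-position).
To make the XOR zero, we need to find a move that balances the piles.
For pile 2 (size 66): target = 66 XOR 122 = 56
We reduce pile 2 from 66 to 56.
Tokens removed: 66 - 56 = 10
Verification: 56 XOR 56 = 0

10


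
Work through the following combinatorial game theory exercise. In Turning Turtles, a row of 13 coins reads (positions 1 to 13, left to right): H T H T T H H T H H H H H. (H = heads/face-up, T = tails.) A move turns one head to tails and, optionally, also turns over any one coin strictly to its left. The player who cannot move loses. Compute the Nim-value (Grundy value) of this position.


Coins: H T H T T H H T H H H H H
Key fact: a single head at position k behaves exactly like a Nim heap of size k (turning it to T and optionally flipping a coin at j < k corresponds to moving the heap from k to j, or to 0), and heads combine as a disjunctive sum (two heads at the same place would cancel, matching j XOR j = 0). So the Nim-value is the XOR of the 1-indexed positions of the heads.
Face-up positions (1-indexed): [1, 3, 6, 7, 9, 10, 11, 12, 13]
XOR 0 with 1: 0 XOR 1 = 1
XOR 1 with 3: 1 XOR 3 = 2
XOR 2 with 6: 2 XOR 6 = 4
XOR 4 with 7: 4 XOR 7 = 3
XOR 3 with 9: 3 XOR 9 = 10
XOR 10 with 10: 10 XOR 10 = 0
XOR 0 with 11: 0 XOR 11 = 11
XOR 11 with 12: 11 XOR 12 = 7
XOR 7 with 13: 7 XOR 13 = 10
Nim-value = 10

10


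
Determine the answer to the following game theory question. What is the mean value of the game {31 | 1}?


Game = {31 | 1}, a switch {a | b} with numbers a > b.
Its thermograph has left wall a - t and right wall b + t, which meet at t = (a - b)/2, where both equal (a + b)/2. So the mast (mean value) is at (a + b)/2.
Mean = (31 + (1))/2 = 32/2 = 16

16


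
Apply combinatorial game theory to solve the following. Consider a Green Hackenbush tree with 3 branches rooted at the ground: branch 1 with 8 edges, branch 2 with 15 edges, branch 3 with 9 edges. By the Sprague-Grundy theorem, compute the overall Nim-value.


The tree has 3 branches from the ground vertex.
In Green Hackenbush, the Nim-value of a simple path of length k is k.
Branch 1: length 8, Nim-value = 8
Branch 2: length 15, Nim-value = 15
Branch 3: length 9, Nim-value = 9
Total Nim-value = XOR of all branch values:
0 XOR 8 = 8
8 XOR 15 = 7
7 XOR 9 = 14
Nim-value of the tree = 14

14


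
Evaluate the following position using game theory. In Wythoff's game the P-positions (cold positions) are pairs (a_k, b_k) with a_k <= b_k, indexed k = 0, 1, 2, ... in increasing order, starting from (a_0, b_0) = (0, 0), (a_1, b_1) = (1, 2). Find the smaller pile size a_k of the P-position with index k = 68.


By Wythoff's theorem, a_k = floor(k * phi) and b_k = floor(k * phi^2) = a_k + k, where phi = (1 + sqrt(5))/2 is the golden ratio.
phi = (1 + sqrt(5))/2 = 1.618034
k = 68
k * phi = 68 * 1.618034 = 110.026311
a_68 = floor(k * phi) = 110

110


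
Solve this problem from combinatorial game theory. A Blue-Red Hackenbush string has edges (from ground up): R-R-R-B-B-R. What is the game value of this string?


Edges (from ground): R-R-R-B-B-R
By Berlekamp's sign-expansion rule, a Blue-Red Hackenbush stalk has the value of the surreal number whose sign sequence is the edge sequence with B -> + and R -> -.
Sign sequence: ---++-
Trace the sign expansion in the surreal number tree, starting from 0:
Edge 1: R (sign -) -> bounds (-inf, 0), value = -1
Edge 2: R (sign -) -> bounds (-inf, -1), value = -2
Edge 3: R (sign -) -> bounds (-inf, -2), value = -3
Edge 4: B (sign +) -> bounds (-3, -2), value = -5/2
Edge 5: B (sign +) -> bounds (-5/2, -2), value = -9/4
Edge 6: R (sign -) -> bounds (-5/2, -9/4), value = -19/8
Game value = -19/8

-19/8


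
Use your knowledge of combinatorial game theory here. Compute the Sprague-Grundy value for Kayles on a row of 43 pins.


Kayles: a move removes 1 or 2 adjacent pins from a contiguous row.
Removing pins from a row of k leaves two independent rows (a, b) with a + b = k - 1 (one pin) or a + b = k - 2 (two pins); an end removal gives a = 0.
By Sprague-Grundy, G(k) = mex{ G(a) XOR G(b) } over all these splits. G(0) = 0.
G(1): splits (0,0):0^0=0 -> mex({0}) = 1
G(2): splits (0,1):0^1=1 (0,0):0^0=0 -> mex({0, 1}) = 2
G(3): splits (0,2):0^2=2 (1,1):1^1=0 (0,1):0^1=1 -> mex({0, 1, 2}) = 3
G(4): splits (0,3):0^3=3 (1,2):1^2=3 (0,2):0^2=2 (1,1):1^1=0 -> mex({0, 2, 3}) = 1
G(5): splits (0,4):0^1=1 (1,3):1^3=2 (2,2):2^2=0 (0,3):0^3=3 (1,2):1^2=3 -> mex({0, 1, 2, 3}) = 4
G(6) = mex({0, 1, 2, 4}) = 3
G(7) = mex({0, 1, 3, 4, 5}) = 2
G(8) = mex({0, 2, 3, 5, 6}) = 1
G(9) = mex({0, 1, 2, 3, 6, 7}) = 4
G(10) = mex({0, 1, 3, 4, 5, 7}) = 2
G(11) = mex({0, 1, 2, 3, 4, 5}) = 6
G(12) = mex({0, 1, 2, 3, 5, 6, 7}) = 4
G(13) = mex({0, 2, 3, 4, 6, 7}) = 1
G(14) = mex({0, 1, 4, 5, 6, 7}) = 2
G(15) = mex({0, 1, 2, 3, 4, 5, 6}) = 7
G(16) = mex({0, 2, 3, 5, 6, 7}) = 1
G(17) = mex({0, 1, 2, 3, 5, 6, 7}) = 4
G(18) = mex({0, 1, 2, 4, 5, 6}) = 3
G(19) = mex({0, 1, 3, 4, 5, 7}) = 2
G(20) = mex({0, 2, 3, 4, 5, 6, 7}) = 1
G(21) = mex({0, 1, 2, 3, 5, 6, 7}) = 4
G(22) = mex({0, 1, 2, 3, 4, 5, 7}) = 6
G(23) = mex({0, 1, 2, 3, 4, 5, 6}) = 7
G(24) = mex({0, 1, 2, 3, 5, 6, 7}) = 4
G(25) = mex({0, 2, 3, 4, 6, 7}) = 1
G(26) = mex({0, 1, 3, 4, 5, 6, 7}) = 2
G(27) = mex({0, 1, 2, 3, 4, 5, 6, 7}) = 8
G(28) = mex({0, 1, 2, 3, 4, 6, 7, 8}) = 5
G(29) = mex({0, 1, 2, 3, 5, 6, 7, 8, 9}) = 4
G(30) = mex({0, 1, 2, 3, 4, 5, 6, 9, 10}) = 7
G(31) = mex({0, 1, 3, 4, 5, 7, 10, 11}) = 2
G(32) = mex({0, 2, 3, 4, 5, 6, 7, 9, 11}) = 1
G(33) = mex({0, 1, 2, 3, 4, 5, 6, 7, 9, 12}) = 8
G(34) = mex({0, 1, 2, 3, 4, 5, 7, 8, 11, 12}) = 6
G(35) = mex({0, 1, 2, 3, 4, 5, 6, 8, 9, 10, 11}) = 7
G(36) = mex({0, 1, 2, 3, 5, 6, 7, 9, 10}) = 4
G(37) = mex({0, 2, 3, 4, 6, 7, 9, 10, 11, 12}) = 1
G(38) = mex({0, 1, 3, 4, 5, 6, 7, 9, 10, 11, 12}) = 2
G(39) = mex({0, 1, 2, 4, 5, 6, 7, 9, 10, 12, 14}) = 3
G(40) = mex({0, 2, 3, 4, 6, 7, 11, 12, 14}) = 1
G(41) = mex({0, 1, 2, 3, 5, 6, 7, 9, 10, 11, 12}) = 4
G(42) = mex({0, 1, 2, 3, 4, 5, 6, 9, 10}) = 7
G(43) = mex({0, 1, 3, 4, 5, 7, 9, 10, 12, 15}) = 2
Therefore G(43) = 2.

2


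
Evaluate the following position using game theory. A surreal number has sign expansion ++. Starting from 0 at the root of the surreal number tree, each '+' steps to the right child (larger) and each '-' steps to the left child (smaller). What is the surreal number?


Sign expansion: ++
Rule: track bounds (lo, hi), initially (-inf, +inf). On '+', the current value becomes lo and we move to the simplest number in (value, hi): value + 1 if hi = +inf, otherwise the midpoint (value + hi)/2. On '-', the current value becomes hi and we move to value - 1 if lo = -inf, otherwise the midpoint (lo + value)/2.
Start at 0.
Step 1: sign = +, move right. Bounds: (0, +inf). Value = 1
Step 2: sign = +, move right. Bounds: (1, +inf). Value = 2
The surreal number with sign expansion ++ is 2.

2


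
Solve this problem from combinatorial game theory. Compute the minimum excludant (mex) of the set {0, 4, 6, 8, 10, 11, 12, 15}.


Set = {0, 4, 6, 8, 10, 11, 12, 15}
0 is in the set.
1 is NOT in the set. This is the mex.
mex = 1

1


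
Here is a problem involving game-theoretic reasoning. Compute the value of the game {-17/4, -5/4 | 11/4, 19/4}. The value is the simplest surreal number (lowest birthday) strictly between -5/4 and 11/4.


Left options: {-17/4, -5/4}, max = -5/4
Right options: {11/4, 19/4}, min = 11/4
All options are numbers and max(Left) < min(Right), so by the simplicity theorem the value is the simplest (earliest-born) number strictly between -5/4 and 11/4.
Integers -1 through 2 all lie strictly between -5/4 and 11/4.
Among integers, the simplest (lowest birthday = smallest |n|; 0 is born on day 0, +-n on day n) is 0.
No non-integer in the interval can be simpler: if x is a non-integer in the interval, then floor(x) or ceil(x) also lies in the interval (the interval contains an integer), and both are proper prefixes of x's sign expansion, i.e. born earlier. So the game value is 0.
Game value = 0

0


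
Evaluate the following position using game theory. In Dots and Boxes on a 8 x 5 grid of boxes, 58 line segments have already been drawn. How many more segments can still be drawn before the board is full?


Grid: 8 x 5 boxes, i.e. 9 rows and 6 columns of dots.
Horizontal edges: (rows + 1) * cols = 9 * 5 = 45
Vertical edges: rows * (cols + 1) = 8 * 6 = 48
Total edges: 45 + 48 = 93
Edges drawn: 58
Remaining: 93 - 58 = 35

35


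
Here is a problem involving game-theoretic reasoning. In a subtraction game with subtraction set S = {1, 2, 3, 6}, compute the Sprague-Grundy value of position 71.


The subtraction set is S = {1, 2, 3, 6}.
G(k) = mex{ G(k - s) : s in S, s <= k }. We compute iteratively: G(0) = 0.
G(1) = mex({0}) = 1
G(2) = mex({0, 1}) = 2
G(3) = mex({0, 1, 2}) = 3
G(4) = mex({1, 2, 3}) = 0
G(5) = mex({0, 2, 3}) = 1
G(6) = mex({0, 1, 3}) = 2
G(7) = mex({0, 1, 2}) = 3
G(8) = mex({1, 2, 3}) = 0
G(9) = mex({0, 2, 3}) = 1
Observe that G(4)..G(9) = 0, 1, 2, 3, 0, 1 repeats G(0)..G(5) = 0, 1, 2, 3, 0, 1.
For k >= max(S) = 6, G(k) is determined by the previous 6 values G(k-6)..G(k-1); a window of 6 consecutive values has recurred shifted by 4, so by induction G(k + 4) = G(k) for all k >= 0: the sequence is periodic from the start with period 4.
One period: G(0..3) = 0, 1, 2, 3.
71 mod 4 = 3, so G(71) = G(3) = 3.

3


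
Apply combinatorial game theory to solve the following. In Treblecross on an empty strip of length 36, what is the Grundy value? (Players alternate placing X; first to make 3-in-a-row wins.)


Treblecross: place X on empty cells; 3-in-a-row wins.
Playing within two cells of an existing X lets the opponent win at once, so sensible play treats the cells i-2..i+2 around each X as dead. The player left with no safe cell loses, so this is a normal-play take-away game on strips of safe cells.
Placing X at cell i (0-indexed) of a strip of k safe cells leaves independent strips of sizes max(0, i-2) and max(0, k-i-3). Hence G(k) = mex{ G(max(0,i-2)) XOR G(max(0,k-i-3)) : 0 <= i < k }, with G(0) = 0.
G(1): splits (0,0):0^0=0 -> mex({0}) = 1
G(2): splits (0,0):0^0=0 -> mex({0}) = 1
G(3): splits (0,0):0^0=0 -> mex({0}) = 1
G(4): splits (0,1):0^1=1 (0,0):0^0=0 -> mex({0, 1}) = 2
G(5): splits (0,2):0^1=1 (0,1):0^1=1 (0,0):0^0=0 -> mex({0, 1}) = 2
G(6) = mex({1}) = 0
G(7) = mex({0, 1, 2}) = 3
G(8) = mex({0, 1, 2}) = 3
G(9) = mex({0, 2}) = 1
G(10) = mex({0, 2, 3}) = 1
G(11) = mex({0, 3}) = 1
G(12) = mex({1, 3}) = 0
G(13) = mex({0, 1, 2, 3}) = 4
G(14) = mex({0, 1, 2}) = 3
G(15) = mex({0, 1, 2}) = 3
G(16) = mex({0, 1, 2, 4}) = 3
G(17) = mex({0, 1, 3, 4}) = 2
G(18) = mex({0, 1, 3, 4}) = 2
G(19) = mex({0, 1, 3, 5}) = 2
G(20) = mex({0, 1, 2, 3, 5}) = 4
G(21) = mex({0, 1, 2, 3, 5}) = 4
G(22) = mex({1, 2, 6}) = 0
G(23) = mex({0, 1, 2, 3, 4, 6}) = 5
G(24) = mex({0, 1, 2, 3, 4}) = 5
G(25) = mex({0, 1, 3, 4, 7}) = 2
G(26) = mex({0, 1, 3, 4, 5, 7}) = 2
G(27) = mex({0, 1, 3, 5}) = 2
G(28) = mex({0, 1, 2, 5}) = 3
G(29) = mex({0, 1, 2, 4, 5, 6}) = 3
G(30) = mex({1, 2, 4, 6}) = 0
G(31) = mex({0, 1, 2, 3, 4, 6}) = 5
G(32) = mex({1, 2, 3, 4, 7}) = 0
G(33) = mex({0, 3, 7}) = 1
G(34) = mex({0, 2, 3, 5, 7}) = 1
G(35) = mex({0, 2, 3, 5, 6}) = 1
G(36) = mex({0, 1, 2, 5, 6}) = 3
Therefore G(36) = 3.

3


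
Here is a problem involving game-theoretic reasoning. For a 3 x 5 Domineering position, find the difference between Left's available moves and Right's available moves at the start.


Board is 3 x 5 (rows x cols).
Left (vertical) placements: (rows-1) * cols = 2 * 5 = 10
Right (horizontal) placements: rows * (cols-1) = 3 * 4 = 12
Advantage = Left - Right = 10 - 12 = -2

-2


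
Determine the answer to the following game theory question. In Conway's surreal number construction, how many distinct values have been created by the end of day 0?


Day 0: {|} = 0 is born. Count = 1.
Day n: the number of surreal numbers born by day n is 2^(n+1) - 1.
By day 0: 2^1 - 1 = 1
By day 0: 1 surreal numbers.

1


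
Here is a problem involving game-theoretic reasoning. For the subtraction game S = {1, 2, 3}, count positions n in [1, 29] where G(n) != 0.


Subtraction set S = {1, 2, 3}, so G(n) = n mod 4.
G(n) = 0 when n is a multiple of 4.
Multiples of 4 in [1, 29]: 7
N-positions (nonzero Grundy) = 29 - 7 = 22

22


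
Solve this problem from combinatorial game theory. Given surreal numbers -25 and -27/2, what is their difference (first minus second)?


x = -25, y = -27/2
Converting to common denominator: 2
x = -50/2, y = -27/2
x - y = -25 - -27/2 = -23/2

-23/2


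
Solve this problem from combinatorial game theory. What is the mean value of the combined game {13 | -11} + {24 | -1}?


G1 = {13 | -11}, G2 = {24 | -1}
Each is a switch {a | b} with numbers a > b; its mean value is (a + b)/2, and mean value is additive over game sums: m(G1 + G2) = m(G1) + m(G2).
Mean of G1 = (13 + (-11))/2 = 2/2 = 1
Mean of G2 = (24 + (-1))/2 = 23/2 = 23/2
Mean of G1 + G2 = 1 + 23/2 = 25/2

25/2


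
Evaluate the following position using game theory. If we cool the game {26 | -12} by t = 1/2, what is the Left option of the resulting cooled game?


Original game: {26 | -12} (a switch {a | b} with a > b).
Cooling by t (for t below the temperature (a - b)/2 = 19) taxes each move by t: {a | b} cooled by t is {a - t | b + t}.
Cooling amount: t = 1/2
Cooled Left option: 26 - 1/2 = 51/2
Cooled Right option: -12 + 1/2 = -23/2
Cooled game: {51/2 | -23/2}
Left option = 51/2

51/2


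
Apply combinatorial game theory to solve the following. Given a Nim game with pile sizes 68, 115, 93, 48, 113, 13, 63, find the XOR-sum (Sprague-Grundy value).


We need the XOR (exclusive or) of all pile sizes.
After XOR-ing pile 1 (size 68): 0 XOR 68 = 68
After XOR-ing pile 2 (size 115): 68 XOR 115 = 55
After XOR-ing pile 3 (size 93): 55 XOR 93 = 106
After XOR-ing pile 4 (size 48): 106 XOR 48 = 90
After XOR-ing pile 5 (size 113): 90 XOR 113 = 43
After XOR-ing pile 6 (size 13): 43 XOR 13 = 38
After XOR-ing pile 7 (size 63): 38 XOR 63 = 25
The Nim-value of this position is 25.

25


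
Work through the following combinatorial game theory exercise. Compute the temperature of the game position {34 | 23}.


The game is {34 | 23}, a switch {a | b} with numbers a > b.
Cooling {a | b} by t gives {a - t | b + t}, which stops being hot when a - t = b + t, i.e. at t = (a - b)/2. So the temperature of a switch is (a - b)/2.
Temperature = (Left option - Right option) / 2
= (34 - (23)) / 2
= 11 / 2
= 11/2

11/2


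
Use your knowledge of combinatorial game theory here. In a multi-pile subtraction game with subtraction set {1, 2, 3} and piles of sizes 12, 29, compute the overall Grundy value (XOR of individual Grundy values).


Subtraction set: {1, 2, 3}
For this subtraction set, G(n) = n mod 4 (period = max + 1 = 4).
Pile 1 (size 12): G(12) = 12 mod 4 = 0
Pile 2 (size 29): G(29) = 29 mod 4 = 1
Total Grundy value = XOR of all: 0 XOR 1 = 1

1


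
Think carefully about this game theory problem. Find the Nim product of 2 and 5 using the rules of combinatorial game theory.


Nim multiplication is bilinear over XOR: (u XOR v) * w = (u*w) XOR (v*w).
So we split each operand into its bit components and XOR the pairwise Nim products.
2 = 2 (as XOR of powers of 2).
5 = 1 + 4 (as XOR of powers of 2).
Using the standard Nim-product table on single bits:
  2*2 = 3,   2*4 = 8,   2*8 = 12,
  4*4 = 6,   4*8 = 11,  8*8 = 13,
and  1*x = x (identity), k*l = l*k (commutative).
Pairwise Nim products:
  2 * 1 = 2
  2 * 4 = 8
XOR them: 2 XOR 8 = 10.
Result: 2 * 5 = 10 (in Nim).

10
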